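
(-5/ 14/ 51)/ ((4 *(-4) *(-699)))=-5/ 7985376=-0.00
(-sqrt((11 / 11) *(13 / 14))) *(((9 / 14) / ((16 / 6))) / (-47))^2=-729 *sqrt(182) / 387935744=-0.00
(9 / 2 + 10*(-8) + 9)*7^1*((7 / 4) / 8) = -6517 / 64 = -101.83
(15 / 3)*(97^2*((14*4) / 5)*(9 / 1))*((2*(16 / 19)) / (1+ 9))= 75874176 / 95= 798675.54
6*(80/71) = 480/71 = 6.76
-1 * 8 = -8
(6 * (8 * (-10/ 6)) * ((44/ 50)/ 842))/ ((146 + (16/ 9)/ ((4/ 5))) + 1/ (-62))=-98208/ 174081395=-0.00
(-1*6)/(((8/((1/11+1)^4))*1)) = -15552/14641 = -1.06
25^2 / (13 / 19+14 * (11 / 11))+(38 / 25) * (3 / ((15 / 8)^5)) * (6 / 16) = 2788028213 / 65390625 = 42.64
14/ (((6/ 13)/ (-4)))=-121.33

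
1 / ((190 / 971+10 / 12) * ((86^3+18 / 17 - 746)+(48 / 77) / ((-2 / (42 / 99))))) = 544731 / 356112421960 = 0.00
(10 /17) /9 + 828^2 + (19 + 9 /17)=104897350 /153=685603.59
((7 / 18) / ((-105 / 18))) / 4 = -1 / 60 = -0.02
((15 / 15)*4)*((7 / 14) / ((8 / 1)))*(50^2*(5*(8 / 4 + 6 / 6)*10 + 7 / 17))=1598125 / 17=94007.35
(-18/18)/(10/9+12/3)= -9/46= -0.20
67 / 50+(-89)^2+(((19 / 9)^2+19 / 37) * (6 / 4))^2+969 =8946.92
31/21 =1.48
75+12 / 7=537 / 7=76.71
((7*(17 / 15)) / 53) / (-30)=-119 / 23850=-0.00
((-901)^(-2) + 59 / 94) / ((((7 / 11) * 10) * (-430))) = -526859883 / 2296909749400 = -0.00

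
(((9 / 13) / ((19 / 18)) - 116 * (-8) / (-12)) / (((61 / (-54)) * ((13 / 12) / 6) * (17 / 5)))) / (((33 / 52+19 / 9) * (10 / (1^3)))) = 1325450304 / 329138615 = 4.03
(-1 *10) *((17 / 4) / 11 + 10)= -2285 / 22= -103.86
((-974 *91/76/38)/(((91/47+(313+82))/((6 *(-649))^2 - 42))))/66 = -99318873017/5591168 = -17763.53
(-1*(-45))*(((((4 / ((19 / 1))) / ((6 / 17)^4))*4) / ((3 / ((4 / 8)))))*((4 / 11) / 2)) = 74.00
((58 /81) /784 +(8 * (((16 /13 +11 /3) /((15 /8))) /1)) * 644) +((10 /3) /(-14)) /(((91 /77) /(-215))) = 27862718053 /2063880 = 13500.16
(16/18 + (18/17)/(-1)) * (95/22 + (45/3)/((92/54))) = -86320/38709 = -2.23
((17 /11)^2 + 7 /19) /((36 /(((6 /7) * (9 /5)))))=9507 /80465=0.12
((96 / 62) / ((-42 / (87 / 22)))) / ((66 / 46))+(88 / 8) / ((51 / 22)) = 6218126 / 1339107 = 4.64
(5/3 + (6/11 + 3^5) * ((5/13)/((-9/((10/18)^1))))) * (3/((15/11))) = -3178/351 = -9.05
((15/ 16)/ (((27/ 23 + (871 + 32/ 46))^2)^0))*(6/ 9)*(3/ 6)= 5/ 16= 0.31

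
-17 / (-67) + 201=201.25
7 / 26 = 0.27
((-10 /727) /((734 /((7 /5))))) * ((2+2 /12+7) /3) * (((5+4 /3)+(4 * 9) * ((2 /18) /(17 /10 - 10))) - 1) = -232540 /597918969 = -0.00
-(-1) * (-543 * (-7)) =3801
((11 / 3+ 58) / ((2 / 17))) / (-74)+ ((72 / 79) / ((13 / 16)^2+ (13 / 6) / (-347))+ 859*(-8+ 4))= -568578200851 / 165203220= -3441.69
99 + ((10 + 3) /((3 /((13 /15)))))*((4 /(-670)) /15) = 22386037 /226125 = 99.00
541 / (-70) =-541 / 70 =-7.73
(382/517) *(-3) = -2.22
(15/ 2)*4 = 30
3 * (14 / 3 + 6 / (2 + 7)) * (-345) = -5520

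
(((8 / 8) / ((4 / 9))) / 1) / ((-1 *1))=-2.25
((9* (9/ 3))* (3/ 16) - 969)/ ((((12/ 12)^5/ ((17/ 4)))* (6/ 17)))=-11607.41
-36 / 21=-12 / 7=-1.71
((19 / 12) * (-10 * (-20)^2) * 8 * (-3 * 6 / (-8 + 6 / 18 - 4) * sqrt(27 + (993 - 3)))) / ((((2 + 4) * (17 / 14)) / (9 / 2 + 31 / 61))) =-167169600 * sqrt(113) / 1037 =-1713632.81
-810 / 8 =-405 / 4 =-101.25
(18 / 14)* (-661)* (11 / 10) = -65439 / 70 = -934.84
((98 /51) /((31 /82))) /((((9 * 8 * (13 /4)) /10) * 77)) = 5740 /2034747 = 0.00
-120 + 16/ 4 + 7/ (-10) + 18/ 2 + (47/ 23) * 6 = -21951/ 230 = -95.44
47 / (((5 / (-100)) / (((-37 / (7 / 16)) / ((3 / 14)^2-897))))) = -15581440 / 175803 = -88.63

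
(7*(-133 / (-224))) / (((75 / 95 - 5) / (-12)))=7581 / 640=11.85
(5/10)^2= 1/4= 0.25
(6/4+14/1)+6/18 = 95/6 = 15.83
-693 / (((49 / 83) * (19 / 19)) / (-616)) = 723096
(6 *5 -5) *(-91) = -2275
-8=-8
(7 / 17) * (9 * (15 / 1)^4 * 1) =3189375 / 17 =187610.29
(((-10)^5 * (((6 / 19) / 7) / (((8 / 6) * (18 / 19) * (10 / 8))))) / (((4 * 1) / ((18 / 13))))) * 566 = -50940000 / 91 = -559780.22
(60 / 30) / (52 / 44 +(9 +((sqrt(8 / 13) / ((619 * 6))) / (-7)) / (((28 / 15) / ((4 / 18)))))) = 330304590 * sqrt(26) / 24303446752722479 +4773891326428224 / 24303446752722479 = 0.20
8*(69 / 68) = 8.12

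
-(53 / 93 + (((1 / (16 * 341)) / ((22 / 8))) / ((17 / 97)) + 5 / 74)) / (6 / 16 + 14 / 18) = -108353310 / 195828457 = -0.55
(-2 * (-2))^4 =256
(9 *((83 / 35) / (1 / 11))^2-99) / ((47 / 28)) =29523384 / 8225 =3589.47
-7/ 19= -0.37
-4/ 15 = -0.27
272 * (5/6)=680/3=226.67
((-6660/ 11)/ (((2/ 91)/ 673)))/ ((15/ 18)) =-244727028/ 11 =-22247911.64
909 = 909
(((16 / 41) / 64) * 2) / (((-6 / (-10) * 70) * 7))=1 / 24108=0.00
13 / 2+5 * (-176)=-1747 / 2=-873.50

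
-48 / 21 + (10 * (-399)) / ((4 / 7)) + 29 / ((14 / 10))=-97497 / 14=-6964.07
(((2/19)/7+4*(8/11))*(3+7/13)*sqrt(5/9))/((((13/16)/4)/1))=37.97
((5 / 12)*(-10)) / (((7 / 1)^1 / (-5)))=2.98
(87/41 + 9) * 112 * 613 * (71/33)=740935552/451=1642872.62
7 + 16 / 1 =23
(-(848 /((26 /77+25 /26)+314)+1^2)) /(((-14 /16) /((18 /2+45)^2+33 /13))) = 706893947400 /57441839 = 12306.26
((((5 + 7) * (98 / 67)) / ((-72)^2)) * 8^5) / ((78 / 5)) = 501760 / 70551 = 7.11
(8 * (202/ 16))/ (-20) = -101/ 20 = -5.05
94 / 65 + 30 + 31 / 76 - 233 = -993661 / 4940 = -201.15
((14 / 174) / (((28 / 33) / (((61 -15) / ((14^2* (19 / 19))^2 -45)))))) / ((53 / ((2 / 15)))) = 253 / 884643405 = 0.00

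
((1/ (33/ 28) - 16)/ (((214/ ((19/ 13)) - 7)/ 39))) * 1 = -123500/ 29139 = -4.24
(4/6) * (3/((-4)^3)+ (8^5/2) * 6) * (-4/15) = -2097151/120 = -17476.26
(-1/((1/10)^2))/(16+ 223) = -100/239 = -0.42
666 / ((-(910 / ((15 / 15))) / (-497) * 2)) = 23643 / 130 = 181.87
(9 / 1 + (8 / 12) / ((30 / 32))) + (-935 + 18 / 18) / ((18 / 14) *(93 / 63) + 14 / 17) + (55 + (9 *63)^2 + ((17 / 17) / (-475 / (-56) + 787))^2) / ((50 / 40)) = 256901.72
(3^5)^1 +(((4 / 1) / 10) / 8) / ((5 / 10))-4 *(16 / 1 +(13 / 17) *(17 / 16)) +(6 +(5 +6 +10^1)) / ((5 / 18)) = 5461 / 20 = 273.05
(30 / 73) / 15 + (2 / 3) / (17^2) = 1880 / 63291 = 0.03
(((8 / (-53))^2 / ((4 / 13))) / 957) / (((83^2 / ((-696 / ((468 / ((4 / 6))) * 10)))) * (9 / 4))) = -128 / 258628801365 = -0.00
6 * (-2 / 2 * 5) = -30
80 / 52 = 1.54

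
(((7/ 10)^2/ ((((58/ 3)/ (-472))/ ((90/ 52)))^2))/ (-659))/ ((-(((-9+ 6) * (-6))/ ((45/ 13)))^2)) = 3108620025/ 63316195436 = 0.05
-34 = -34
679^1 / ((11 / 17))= 11543 / 11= 1049.36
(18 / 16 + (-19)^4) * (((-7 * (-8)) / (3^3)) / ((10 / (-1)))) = -7298039 / 270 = -27029.77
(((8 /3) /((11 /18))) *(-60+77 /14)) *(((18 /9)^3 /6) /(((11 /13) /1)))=-45344 /121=-374.74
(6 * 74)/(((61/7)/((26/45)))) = 29.44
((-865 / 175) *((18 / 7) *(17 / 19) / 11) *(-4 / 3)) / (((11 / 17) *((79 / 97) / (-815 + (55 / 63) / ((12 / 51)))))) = -396599502602 / 186888009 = -2122.12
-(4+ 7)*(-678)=7458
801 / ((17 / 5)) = 4005 / 17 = 235.59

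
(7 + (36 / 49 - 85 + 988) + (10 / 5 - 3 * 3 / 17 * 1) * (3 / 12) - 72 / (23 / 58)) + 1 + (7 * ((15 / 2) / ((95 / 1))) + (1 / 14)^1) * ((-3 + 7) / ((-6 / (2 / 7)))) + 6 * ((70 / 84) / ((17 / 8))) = 3200929243 / 4368252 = 732.77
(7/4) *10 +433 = 901/2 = 450.50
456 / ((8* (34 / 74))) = 2109 / 17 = 124.06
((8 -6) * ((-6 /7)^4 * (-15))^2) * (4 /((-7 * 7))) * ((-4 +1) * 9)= 81629337600 /282475249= 288.98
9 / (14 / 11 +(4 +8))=99 / 146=0.68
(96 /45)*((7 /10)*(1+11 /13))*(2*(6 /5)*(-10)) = -21504 /325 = -66.17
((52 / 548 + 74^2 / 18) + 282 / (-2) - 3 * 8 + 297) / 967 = 537979 / 1192311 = 0.45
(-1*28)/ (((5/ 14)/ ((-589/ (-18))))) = -115444/ 45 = -2565.42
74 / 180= 37 / 90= 0.41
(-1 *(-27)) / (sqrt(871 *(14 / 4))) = 27 *sqrt(12194) / 6097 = 0.49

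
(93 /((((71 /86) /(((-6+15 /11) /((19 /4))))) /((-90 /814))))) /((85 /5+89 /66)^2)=2643179040 /73198462673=0.04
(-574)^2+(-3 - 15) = 329458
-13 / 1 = -13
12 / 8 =3 / 2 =1.50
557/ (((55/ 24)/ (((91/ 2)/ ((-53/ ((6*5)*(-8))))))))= 29195712/ 583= 50078.41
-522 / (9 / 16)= -928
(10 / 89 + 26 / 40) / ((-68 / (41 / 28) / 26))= -723281 / 1694560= -0.43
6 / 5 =1.20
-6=-6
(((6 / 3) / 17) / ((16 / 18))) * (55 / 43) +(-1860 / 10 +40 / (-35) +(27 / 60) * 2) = -186.07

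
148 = 148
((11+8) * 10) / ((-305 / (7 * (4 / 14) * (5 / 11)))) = -380 / 671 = -0.57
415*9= 3735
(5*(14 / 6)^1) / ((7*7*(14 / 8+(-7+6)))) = 20 / 63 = 0.32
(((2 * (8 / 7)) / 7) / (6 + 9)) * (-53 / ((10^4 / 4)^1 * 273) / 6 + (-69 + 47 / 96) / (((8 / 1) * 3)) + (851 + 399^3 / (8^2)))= 21624.31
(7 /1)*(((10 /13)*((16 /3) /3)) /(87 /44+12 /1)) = 9856 /14391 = 0.68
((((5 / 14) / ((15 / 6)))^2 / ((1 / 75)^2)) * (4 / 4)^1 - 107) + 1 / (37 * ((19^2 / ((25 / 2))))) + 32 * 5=219643733 / 1308986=167.80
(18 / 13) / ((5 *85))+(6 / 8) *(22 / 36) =61207 / 132600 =0.46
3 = 3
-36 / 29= -1.24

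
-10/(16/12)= -15/2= -7.50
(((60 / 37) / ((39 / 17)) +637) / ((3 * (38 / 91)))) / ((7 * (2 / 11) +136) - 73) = 33407 / 4218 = 7.92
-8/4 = -2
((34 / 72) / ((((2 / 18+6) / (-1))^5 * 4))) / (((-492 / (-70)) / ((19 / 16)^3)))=-1785075327 / 540925214720000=-0.00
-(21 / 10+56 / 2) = -301 / 10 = -30.10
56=56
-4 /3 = -1.33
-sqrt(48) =-6.93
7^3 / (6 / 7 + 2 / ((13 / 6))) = 31213 / 162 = 192.67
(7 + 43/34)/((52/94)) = 13207/884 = 14.94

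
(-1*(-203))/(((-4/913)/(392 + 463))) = -158464845/4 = -39616211.25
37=37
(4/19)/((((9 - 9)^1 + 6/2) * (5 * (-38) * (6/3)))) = -1/5415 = -0.00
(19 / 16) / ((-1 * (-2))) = 0.59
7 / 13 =0.54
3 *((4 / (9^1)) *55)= 220 / 3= 73.33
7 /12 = 0.58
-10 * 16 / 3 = -160 / 3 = -53.33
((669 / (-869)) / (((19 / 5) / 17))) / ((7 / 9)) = -4.43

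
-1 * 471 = -471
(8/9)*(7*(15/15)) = 56/9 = 6.22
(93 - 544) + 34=-417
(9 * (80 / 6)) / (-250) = -12 / 25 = -0.48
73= 73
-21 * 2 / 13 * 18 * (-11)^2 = -91476 / 13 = -7036.62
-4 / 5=-0.80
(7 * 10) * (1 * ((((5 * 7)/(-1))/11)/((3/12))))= -890.91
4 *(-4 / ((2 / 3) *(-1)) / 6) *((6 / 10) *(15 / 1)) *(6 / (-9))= -24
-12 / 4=-3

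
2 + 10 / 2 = 7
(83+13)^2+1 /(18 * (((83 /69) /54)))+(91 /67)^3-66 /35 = 8054891974216 /873716515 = 9219.11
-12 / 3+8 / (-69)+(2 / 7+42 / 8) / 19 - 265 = -9868013 / 36708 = -268.82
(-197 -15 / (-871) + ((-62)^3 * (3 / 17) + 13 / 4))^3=-15671520987180946087631518781 / 207769217020352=-75427540286903.26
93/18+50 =331/6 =55.17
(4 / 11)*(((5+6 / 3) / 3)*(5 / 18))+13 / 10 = 4561 / 2970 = 1.54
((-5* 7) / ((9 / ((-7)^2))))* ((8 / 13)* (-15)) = 68600 / 39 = 1758.97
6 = 6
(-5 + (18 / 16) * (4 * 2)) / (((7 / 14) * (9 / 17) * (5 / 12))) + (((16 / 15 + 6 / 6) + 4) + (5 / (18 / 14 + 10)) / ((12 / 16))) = 42.92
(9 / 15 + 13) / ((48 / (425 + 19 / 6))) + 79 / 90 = 14663 / 120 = 122.19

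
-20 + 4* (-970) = -3900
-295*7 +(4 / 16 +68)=-7987 / 4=-1996.75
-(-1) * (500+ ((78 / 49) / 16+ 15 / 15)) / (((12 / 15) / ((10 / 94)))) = 4910775 / 73696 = 66.64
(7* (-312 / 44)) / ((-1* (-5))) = -546 / 55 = -9.93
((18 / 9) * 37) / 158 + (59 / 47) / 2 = 8139 / 7426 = 1.10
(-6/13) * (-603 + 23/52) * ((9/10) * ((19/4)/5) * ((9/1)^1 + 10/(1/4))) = 787617621/67600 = 11651.15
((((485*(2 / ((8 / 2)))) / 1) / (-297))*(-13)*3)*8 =25220 / 99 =254.75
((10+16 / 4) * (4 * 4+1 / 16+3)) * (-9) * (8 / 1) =-19215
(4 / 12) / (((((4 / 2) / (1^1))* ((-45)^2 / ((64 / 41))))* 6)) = 16 / 747225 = 0.00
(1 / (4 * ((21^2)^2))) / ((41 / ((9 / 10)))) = 1 / 35438760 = 0.00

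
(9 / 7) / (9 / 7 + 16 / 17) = 153 / 265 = 0.58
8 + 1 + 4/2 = 11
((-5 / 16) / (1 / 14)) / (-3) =35 / 24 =1.46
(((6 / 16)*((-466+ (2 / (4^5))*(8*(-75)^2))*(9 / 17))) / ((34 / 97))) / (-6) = 35.69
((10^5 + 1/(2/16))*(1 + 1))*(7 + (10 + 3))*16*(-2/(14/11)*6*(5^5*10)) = -132010560000000/7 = -18858651428571.43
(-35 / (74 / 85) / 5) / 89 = -595 / 6586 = -0.09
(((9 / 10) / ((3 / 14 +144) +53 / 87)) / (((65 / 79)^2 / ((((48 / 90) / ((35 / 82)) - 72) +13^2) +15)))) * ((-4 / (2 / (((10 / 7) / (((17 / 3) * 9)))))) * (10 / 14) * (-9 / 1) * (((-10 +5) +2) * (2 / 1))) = -6973051525632 / 3104044864375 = -2.25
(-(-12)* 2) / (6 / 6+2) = 8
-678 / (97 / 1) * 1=-678 / 97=-6.99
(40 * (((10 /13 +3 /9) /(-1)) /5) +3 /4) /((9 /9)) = -1259 /156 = -8.07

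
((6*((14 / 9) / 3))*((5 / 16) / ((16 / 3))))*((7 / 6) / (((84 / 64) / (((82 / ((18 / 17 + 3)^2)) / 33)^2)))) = 4913958035 / 1332962717526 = 0.00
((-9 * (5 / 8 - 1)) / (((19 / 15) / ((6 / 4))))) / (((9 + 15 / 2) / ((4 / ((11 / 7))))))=2835 / 4598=0.62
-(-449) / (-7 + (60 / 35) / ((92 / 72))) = -72289 / 911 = -79.35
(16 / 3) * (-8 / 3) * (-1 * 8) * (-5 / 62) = -2560 / 279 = -9.18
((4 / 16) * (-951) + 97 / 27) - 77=-33605 / 108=-311.16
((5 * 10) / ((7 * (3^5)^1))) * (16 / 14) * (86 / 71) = 34400 / 845397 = 0.04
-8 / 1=-8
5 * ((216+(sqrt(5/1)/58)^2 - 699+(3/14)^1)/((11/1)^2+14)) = -17.88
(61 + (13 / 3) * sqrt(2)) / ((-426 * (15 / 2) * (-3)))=13 * sqrt(2) / 28755 + 61 / 9585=0.01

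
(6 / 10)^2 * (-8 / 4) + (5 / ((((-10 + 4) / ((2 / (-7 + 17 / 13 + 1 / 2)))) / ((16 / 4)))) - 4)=-6958 / 2025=-3.44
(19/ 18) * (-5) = -95/ 18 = -5.28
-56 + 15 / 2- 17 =-131 / 2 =-65.50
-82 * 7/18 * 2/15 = -574/135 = -4.25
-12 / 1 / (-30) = 2 / 5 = 0.40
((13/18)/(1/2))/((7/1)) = 13/63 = 0.21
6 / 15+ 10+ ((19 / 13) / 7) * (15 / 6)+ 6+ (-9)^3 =-647991 / 910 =-712.08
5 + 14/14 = 6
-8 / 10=-4 / 5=-0.80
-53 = -53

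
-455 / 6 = -75.83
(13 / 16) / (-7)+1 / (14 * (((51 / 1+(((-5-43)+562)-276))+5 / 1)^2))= -280915 / 2420208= -0.12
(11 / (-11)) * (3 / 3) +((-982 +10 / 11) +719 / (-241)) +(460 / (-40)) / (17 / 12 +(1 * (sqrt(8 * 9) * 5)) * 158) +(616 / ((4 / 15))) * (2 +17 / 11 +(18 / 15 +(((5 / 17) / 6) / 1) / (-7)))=2904690115368961617 / 291613617785237 - 7849440 * sqrt(2) / 6470668511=9960.75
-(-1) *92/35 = 92/35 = 2.63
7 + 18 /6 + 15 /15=11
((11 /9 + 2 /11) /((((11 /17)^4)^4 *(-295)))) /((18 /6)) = -6763905670717694718859 /4025885581996874886015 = -1.68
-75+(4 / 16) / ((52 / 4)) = -74.98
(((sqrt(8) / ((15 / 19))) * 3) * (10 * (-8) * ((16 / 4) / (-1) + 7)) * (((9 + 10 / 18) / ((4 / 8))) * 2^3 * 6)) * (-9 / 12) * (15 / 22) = 9411840 * sqrt(2) / 11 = 1210031.98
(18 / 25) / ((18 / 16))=0.64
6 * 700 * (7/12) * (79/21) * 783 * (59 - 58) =7216650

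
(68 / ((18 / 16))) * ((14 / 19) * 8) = 60928 / 171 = 356.30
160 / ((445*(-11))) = -32 / 979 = -0.03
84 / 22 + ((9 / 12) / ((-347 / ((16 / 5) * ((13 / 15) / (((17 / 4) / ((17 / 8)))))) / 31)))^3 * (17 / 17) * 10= 5472358048198 / 1436253603125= 3.81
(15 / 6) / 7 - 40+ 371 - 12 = 4471 / 14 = 319.36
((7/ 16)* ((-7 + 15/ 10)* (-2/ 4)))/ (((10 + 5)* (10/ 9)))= 0.07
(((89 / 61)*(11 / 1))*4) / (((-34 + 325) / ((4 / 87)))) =15664 / 1544337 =0.01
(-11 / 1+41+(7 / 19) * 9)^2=400689 / 361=1109.94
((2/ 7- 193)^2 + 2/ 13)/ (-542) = -23657511/ 345254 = -68.52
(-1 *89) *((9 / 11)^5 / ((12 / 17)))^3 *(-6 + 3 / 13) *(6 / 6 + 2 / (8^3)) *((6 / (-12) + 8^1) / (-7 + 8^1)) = 964042752408402250533375 / 1779440884200356675584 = 541.77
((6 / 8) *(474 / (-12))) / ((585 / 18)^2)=-237 / 8450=-0.03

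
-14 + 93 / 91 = -1181 / 91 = -12.98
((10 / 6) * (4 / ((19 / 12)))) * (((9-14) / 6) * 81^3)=-35429400 / 19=-1864705.26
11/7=1.57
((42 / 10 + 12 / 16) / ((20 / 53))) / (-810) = -583 / 36000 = -0.02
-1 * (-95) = 95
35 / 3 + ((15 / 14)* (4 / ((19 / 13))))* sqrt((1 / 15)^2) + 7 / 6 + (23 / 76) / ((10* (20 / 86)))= 2100169 / 159600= 13.16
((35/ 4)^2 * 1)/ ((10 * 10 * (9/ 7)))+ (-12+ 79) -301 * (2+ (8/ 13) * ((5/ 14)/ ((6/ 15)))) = -699.79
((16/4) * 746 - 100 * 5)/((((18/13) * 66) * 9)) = 299/99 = 3.02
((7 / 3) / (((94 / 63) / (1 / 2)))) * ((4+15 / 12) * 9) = 27783 / 752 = 36.95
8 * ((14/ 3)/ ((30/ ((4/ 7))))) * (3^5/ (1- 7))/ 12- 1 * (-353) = 1753/ 5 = 350.60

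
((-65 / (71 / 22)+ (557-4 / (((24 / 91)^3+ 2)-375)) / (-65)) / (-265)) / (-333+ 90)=-37240901877187 / 83528657615985075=-0.00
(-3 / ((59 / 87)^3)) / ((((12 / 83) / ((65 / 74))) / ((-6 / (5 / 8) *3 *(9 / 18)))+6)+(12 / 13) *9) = -6394722633 / 9504323983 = -0.67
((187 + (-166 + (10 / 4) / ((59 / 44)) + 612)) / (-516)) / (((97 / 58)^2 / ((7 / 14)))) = -31501337 / 143223798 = -0.22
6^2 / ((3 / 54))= 648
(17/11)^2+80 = 9969/121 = 82.39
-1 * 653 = -653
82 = 82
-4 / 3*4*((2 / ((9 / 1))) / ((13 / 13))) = -32 / 27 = -1.19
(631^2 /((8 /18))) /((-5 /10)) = -3583449 /2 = -1791724.50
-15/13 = -1.15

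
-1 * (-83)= 83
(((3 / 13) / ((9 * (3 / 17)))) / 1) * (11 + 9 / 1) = 340 / 117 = 2.91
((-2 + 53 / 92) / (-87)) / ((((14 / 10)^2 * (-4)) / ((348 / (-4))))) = 3275 / 18032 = 0.18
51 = 51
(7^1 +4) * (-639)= -7029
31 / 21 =1.48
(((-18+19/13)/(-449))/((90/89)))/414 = 3827/43497324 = 0.00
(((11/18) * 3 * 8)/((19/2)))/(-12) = -22/171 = -0.13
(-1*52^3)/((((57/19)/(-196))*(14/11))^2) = -3334659328/9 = -370517703.11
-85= -85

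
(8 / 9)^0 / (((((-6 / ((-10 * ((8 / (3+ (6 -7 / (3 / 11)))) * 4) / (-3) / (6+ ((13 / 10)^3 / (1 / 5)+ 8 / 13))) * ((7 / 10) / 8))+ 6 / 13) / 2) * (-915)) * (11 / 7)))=-10192 / 1385135235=-0.00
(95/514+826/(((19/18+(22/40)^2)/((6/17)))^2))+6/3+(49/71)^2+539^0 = 1064073076183221639/17898545237515906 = 59.45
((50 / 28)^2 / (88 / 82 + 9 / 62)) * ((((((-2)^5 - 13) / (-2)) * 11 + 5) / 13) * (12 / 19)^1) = 1203478125 / 37482991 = 32.11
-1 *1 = -1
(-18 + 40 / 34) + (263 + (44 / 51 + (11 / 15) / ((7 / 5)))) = 29460 / 119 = 247.56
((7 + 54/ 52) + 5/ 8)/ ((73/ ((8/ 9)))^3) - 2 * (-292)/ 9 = 239226839848/ 3686714109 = 64.89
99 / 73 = 1.36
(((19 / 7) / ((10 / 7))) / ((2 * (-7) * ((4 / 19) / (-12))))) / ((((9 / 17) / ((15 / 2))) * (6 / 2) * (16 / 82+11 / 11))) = 251617 / 8232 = 30.57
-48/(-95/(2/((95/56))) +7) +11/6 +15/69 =1024697/379086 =2.70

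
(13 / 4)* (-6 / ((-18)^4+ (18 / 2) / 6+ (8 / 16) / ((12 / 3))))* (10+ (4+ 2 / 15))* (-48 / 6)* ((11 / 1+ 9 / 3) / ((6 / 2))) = 1234688 / 12597315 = 0.10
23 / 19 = 1.21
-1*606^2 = -367236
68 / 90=34 / 45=0.76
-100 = -100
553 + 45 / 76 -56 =37817 / 76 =497.59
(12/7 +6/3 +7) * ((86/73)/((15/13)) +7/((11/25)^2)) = 24629515/61831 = 398.34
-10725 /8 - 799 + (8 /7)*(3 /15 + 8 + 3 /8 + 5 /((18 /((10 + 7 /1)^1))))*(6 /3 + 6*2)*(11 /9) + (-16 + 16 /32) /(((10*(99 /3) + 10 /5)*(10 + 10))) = -2021840347 /1075680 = -1879.59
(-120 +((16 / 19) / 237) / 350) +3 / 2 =-186761909 / 1576050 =-118.50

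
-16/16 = -1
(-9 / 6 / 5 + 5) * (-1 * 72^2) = -24364.80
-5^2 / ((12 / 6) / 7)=-175 / 2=-87.50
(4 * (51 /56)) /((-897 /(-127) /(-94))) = -101473 /2093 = -48.48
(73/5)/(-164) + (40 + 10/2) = 36827/820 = 44.91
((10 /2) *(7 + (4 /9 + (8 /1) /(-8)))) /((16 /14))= 1015 /36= 28.19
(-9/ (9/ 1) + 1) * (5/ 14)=0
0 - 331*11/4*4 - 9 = -3650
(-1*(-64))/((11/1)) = 64/11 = 5.82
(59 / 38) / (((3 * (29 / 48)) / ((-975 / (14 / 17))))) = -3911700 / 3857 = -1014.18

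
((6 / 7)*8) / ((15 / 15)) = 48 / 7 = 6.86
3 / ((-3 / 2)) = -2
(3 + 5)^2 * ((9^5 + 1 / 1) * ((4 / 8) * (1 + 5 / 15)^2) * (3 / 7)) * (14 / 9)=60467200 / 27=2239525.93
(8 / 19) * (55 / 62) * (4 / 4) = 0.37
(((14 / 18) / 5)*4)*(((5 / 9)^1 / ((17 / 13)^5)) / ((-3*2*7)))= -742586 / 345025251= -0.00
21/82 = 0.26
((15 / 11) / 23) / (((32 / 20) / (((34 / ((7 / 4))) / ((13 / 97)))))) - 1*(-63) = 1574124 / 23023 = 68.37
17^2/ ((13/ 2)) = 44.46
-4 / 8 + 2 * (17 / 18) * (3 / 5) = 19 / 30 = 0.63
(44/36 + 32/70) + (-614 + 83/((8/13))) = -1203163/2520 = -477.45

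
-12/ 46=-6/ 23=-0.26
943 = 943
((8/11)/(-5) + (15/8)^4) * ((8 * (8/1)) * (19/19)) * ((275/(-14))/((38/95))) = -38387.37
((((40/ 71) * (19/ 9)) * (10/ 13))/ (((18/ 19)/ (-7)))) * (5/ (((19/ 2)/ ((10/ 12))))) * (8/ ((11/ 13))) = -5320000/ 189783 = -28.03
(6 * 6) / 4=9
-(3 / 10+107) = -1073 / 10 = -107.30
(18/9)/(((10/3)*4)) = 3/20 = 0.15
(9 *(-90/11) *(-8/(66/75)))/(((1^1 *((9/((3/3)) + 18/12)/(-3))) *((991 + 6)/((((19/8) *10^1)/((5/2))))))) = -1.82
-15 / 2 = -7.50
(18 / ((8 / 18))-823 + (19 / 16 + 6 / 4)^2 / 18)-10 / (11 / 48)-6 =-42158989 / 50688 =-831.74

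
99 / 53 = 1.87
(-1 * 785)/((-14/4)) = 224.29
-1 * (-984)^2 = -968256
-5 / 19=-0.26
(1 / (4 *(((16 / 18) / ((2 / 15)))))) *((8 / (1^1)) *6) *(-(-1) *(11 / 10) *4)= 198 / 25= 7.92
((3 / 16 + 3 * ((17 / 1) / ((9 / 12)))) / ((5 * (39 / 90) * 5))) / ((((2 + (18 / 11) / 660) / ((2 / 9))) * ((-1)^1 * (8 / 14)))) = -924077 / 755976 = -1.22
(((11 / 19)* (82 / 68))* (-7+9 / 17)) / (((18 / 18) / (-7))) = 31.62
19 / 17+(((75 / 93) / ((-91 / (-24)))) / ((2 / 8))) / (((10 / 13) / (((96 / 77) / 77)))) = 24836947 / 21872081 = 1.14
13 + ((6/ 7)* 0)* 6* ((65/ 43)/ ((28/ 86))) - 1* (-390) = 403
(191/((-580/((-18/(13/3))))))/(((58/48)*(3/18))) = 6.79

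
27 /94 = 0.29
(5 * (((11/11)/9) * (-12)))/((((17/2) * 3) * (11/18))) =-0.43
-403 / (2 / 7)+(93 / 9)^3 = -16585 / 54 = -307.13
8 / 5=1.60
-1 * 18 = -18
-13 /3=-4.33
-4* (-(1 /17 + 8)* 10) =5480 /17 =322.35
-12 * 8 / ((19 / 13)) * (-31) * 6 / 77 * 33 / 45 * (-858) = -66388608 / 665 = -99832.49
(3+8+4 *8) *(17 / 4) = 731 / 4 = 182.75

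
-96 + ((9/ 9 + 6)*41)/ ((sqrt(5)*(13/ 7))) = -96 + 2009*sqrt(5)/ 65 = -26.89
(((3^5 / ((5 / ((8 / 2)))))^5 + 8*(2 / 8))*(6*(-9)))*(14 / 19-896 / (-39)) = -54878923903871688264 / 154375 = -355491005045322.68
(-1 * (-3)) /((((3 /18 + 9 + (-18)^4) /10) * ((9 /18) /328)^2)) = 77460480 /629911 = 122.97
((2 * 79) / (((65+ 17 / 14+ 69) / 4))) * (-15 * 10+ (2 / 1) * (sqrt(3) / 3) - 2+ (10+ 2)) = -648.97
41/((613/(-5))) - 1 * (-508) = 311199/613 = 507.67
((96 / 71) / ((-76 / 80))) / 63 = -0.02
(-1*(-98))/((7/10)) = 140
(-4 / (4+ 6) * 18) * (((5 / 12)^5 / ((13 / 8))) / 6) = -625 / 67392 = -0.01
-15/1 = -15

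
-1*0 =0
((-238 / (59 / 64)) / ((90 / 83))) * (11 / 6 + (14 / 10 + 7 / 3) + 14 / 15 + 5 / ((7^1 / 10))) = -8624032 / 2655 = -3248.22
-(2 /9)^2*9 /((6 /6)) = -0.44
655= 655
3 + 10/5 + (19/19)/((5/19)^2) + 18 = 936/25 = 37.44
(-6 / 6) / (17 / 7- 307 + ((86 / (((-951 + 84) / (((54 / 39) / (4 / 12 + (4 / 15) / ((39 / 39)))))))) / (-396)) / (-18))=46864818 / 14273686073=0.00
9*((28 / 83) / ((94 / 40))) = 5040 / 3901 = 1.29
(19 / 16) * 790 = 7505 / 8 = 938.12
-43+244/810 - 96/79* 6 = -1599427/31995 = -49.99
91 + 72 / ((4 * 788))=35863 / 394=91.02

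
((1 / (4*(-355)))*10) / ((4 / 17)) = -17 / 568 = -0.03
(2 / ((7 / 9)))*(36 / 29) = 648 / 203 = 3.19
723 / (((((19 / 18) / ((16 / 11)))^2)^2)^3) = 33891.65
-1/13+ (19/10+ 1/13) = 19/10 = 1.90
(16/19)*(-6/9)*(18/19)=-192/361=-0.53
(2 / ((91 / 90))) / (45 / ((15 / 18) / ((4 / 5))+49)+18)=0.10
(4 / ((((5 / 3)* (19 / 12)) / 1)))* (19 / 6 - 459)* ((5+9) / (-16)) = 11487 / 19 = 604.58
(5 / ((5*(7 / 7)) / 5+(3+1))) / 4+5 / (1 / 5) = 101 / 4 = 25.25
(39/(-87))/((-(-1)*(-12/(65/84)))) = 845/29232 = 0.03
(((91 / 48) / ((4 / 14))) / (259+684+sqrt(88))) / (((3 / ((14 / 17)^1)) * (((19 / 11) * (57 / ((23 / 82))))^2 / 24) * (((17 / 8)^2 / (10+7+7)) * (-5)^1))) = -4616841152 / 11542411457172135+401464448 * sqrt(22) / 473238869744057535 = -0.00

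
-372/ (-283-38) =124/ 107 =1.16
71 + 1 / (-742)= 52681 / 742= 71.00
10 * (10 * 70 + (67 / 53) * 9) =7113.77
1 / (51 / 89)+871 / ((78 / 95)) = 108383 / 102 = 1062.58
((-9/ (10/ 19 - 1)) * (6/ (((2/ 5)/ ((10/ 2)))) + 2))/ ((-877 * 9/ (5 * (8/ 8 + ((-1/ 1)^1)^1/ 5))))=-5852/ 7893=-0.74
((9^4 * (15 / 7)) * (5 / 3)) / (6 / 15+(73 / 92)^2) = 6941538000 / 305011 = 22758.32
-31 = -31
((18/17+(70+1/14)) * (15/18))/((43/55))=1551825/20468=75.82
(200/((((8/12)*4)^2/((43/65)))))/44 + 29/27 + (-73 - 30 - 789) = -110023435/123552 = -890.50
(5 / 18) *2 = 5 / 9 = 0.56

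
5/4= 1.25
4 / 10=2 / 5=0.40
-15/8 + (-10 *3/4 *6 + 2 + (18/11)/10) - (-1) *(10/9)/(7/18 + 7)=-2607709/58520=-44.56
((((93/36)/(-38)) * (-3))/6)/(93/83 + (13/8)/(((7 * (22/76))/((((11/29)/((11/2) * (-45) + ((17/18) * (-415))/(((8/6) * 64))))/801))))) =18000227891065/593356112023568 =0.03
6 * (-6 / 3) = -12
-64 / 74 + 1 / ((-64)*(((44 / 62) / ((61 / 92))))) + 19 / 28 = -6739881 / 33549824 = -0.20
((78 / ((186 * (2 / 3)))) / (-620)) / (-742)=39 / 28522480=0.00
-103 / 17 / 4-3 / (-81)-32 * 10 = -321.48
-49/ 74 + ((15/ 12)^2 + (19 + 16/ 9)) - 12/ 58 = 3317561/ 154512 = 21.47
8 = 8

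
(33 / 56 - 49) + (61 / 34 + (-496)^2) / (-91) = -34057551 / 12376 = -2751.90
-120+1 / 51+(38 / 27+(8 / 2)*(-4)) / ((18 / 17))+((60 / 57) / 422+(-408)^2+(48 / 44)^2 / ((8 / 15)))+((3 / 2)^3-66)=2665508701933505 / 16031221272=166269.85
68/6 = 34/3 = 11.33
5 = 5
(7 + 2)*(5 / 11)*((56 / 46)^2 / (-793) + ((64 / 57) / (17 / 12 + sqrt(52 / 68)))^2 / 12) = 11773780783807920 / 15404995887170747- 1704591360*sqrt(221) / 36722541251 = 0.07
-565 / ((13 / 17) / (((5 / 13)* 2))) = -96050 / 169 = -568.34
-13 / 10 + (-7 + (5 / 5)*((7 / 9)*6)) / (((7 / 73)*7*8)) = -1457 / 840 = -1.73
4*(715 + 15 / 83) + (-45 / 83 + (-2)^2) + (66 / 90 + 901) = 4688563 / 1245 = 3765.91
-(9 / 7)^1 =-9 / 7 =-1.29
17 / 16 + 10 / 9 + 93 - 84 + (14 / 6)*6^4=437065 / 144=3035.17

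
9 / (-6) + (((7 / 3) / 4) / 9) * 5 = -127 / 108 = -1.18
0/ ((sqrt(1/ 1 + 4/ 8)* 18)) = 0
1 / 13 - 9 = -116 / 13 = -8.92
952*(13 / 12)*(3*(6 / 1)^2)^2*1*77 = 926269344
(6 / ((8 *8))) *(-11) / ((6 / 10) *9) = -55 / 288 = -0.19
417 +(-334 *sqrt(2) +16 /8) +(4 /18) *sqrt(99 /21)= -334 *sqrt(2) +2 *sqrt(231) /63 +419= -52.86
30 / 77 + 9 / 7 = 129 / 77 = 1.68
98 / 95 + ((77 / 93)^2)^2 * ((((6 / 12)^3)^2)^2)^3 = 503776278448767324623 / 488354555635873873920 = 1.03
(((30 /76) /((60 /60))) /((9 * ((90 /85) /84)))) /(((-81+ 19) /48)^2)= 38080 /18259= 2.09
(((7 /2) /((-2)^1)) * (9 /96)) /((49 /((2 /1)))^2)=-0.00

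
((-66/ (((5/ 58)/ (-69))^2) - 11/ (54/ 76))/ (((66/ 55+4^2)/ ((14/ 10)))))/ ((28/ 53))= -17588931019/ 2700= -6514418.90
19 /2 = 9.50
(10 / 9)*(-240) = -800 / 3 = -266.67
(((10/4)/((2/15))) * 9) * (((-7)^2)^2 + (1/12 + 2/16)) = 12966525/32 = 405203.91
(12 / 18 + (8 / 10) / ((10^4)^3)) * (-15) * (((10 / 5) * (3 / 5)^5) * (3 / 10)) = -1822500000002187 / 3906250000000000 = -0.47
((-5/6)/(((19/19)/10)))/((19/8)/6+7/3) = -400/131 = -3.05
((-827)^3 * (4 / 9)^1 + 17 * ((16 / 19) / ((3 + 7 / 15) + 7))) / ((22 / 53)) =-178844523092954 / 295317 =-605601855.27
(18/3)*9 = 54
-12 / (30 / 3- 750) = 3 / 185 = 0.02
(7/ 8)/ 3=7/ 24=0.29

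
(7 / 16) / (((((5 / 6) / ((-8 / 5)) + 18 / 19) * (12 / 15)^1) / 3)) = 5985 / 1556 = 3.85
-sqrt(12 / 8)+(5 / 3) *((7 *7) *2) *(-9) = -1470-sqrt(6) / 2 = -1471.22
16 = 16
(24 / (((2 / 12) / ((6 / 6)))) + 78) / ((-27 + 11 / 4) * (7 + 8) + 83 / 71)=-63048 / 102973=-0.61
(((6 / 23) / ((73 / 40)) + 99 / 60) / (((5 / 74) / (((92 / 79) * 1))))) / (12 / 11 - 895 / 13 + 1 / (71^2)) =-535278983239 / 1173635105425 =-0.46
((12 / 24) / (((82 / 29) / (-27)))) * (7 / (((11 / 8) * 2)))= -5481 / 451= -12.15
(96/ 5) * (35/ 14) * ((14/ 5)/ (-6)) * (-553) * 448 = 27747328/ 5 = 5549465.60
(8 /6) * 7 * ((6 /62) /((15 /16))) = 448 /465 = 0.96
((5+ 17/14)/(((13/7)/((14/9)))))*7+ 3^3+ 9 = 72.44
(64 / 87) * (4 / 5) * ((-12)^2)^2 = 1769472 / 145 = 12203.26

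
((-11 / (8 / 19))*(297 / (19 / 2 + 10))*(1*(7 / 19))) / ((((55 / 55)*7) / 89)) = -96921 / 52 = -1863.87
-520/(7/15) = -7800/7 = -1114.29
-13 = -13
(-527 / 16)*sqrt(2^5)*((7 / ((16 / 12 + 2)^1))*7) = -77469*sqrt(2) / 40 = -2738.94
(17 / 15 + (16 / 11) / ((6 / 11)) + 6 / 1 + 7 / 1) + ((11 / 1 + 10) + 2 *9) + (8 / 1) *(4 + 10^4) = 400439 / 5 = 80087.80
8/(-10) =-4/5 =-0.80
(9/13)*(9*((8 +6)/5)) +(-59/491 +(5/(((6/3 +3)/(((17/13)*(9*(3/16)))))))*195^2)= 42857128469/510640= 83928.26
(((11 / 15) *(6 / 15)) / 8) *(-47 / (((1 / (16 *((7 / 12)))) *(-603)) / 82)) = 296758 / 135675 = 2.19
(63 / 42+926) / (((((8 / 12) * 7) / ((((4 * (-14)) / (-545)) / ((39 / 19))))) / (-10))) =-140980 / 1417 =-99.49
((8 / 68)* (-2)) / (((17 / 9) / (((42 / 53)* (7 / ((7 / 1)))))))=-1512 / 15317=-0.10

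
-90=-90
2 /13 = 0.15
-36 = -36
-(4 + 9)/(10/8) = -10.40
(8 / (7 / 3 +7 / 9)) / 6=3 / 7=0.43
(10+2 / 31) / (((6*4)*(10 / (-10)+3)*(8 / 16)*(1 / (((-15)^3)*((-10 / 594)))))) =8125 / 341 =23.83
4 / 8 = 1 / 2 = 0.50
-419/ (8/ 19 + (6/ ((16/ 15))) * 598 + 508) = -31844/ 294285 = -0.11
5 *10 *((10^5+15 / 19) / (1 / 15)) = 1425011250 / 19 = 75000592.11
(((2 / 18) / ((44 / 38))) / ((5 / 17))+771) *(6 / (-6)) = -763613 / 990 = -771.33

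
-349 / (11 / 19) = -6631 / 11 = -602.82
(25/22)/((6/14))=2.65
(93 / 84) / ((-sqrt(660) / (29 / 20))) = -899 *sqrt(165) / 184800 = -0.06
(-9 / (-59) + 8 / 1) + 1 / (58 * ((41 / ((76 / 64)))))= 18302209 / 2244832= 8.15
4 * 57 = 228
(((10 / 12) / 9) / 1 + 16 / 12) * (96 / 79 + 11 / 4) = 96481 / 17064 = 5.65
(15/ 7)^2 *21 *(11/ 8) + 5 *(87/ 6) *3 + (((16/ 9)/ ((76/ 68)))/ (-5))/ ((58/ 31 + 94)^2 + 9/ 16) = 2369065613486843/ 6767033280840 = 350.09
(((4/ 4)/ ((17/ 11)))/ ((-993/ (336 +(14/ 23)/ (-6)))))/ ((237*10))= -254947/ 2760549930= -0.00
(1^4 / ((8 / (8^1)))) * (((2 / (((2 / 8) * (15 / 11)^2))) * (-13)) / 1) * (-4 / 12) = 18.64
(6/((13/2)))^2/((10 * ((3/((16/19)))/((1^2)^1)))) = 384/16055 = 0.02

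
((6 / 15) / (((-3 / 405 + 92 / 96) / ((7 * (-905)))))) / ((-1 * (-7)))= -380.68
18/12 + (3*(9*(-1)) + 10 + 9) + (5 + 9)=15/2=7.50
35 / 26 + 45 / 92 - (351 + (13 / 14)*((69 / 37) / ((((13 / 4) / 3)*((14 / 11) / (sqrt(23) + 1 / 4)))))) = -189447859 / 542087 - 2277*sqrt(23) / 1813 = -355.50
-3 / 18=-1 / 6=-0.17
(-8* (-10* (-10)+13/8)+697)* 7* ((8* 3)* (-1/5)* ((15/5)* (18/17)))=1052352/85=12380.61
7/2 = 3.50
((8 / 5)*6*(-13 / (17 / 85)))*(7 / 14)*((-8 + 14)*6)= -11232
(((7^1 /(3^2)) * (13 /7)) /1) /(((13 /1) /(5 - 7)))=-2 /9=-0.22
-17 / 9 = -1.89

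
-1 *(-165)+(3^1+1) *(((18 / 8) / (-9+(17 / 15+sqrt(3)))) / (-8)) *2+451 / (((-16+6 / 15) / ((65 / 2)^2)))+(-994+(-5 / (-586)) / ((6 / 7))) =-974065240159 / 31055656+2025 *sqrt(3) / 52996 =-31365.08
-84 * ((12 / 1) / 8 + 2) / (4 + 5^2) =-294 / 29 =-10.14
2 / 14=1 / 7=0.14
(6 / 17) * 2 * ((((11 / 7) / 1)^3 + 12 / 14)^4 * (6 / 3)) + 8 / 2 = 168290816904668 / 235301882417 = 715.21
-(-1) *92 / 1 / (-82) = -46 / 41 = -1.12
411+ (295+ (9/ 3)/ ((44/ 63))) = 710.30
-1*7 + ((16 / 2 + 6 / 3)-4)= -1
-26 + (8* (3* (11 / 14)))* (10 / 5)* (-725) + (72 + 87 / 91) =-2483927 / 91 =-27295.90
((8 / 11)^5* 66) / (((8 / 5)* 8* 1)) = 15360 / 14641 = 1.05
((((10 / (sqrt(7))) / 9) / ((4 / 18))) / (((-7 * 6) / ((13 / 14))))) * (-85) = 5525 * sqrt(7) / 4116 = 3.55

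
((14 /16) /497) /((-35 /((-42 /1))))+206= 292523 /1420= 206.00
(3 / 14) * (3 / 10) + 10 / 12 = 377 / 420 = 0.90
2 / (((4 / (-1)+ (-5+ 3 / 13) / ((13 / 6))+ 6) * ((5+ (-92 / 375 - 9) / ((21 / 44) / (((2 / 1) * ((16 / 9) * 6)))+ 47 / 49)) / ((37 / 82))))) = 18681619125 / 18404277046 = 1.02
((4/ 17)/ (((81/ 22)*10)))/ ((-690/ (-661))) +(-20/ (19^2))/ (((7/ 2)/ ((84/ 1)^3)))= -8044935486338/ 857492325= -9381.93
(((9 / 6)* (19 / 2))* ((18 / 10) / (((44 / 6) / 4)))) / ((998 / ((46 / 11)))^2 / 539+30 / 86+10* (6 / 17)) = 29161358289 / 228327338360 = 0.13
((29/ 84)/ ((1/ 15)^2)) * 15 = 32625/ 28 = 1165.18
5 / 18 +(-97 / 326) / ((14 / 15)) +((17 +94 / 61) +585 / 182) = 54408001 / 2505636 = 21.71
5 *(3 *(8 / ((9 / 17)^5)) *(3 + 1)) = 227177120 / 19683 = 11541.79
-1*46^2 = -2116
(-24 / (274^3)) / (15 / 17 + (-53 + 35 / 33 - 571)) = 1683 / 897335341822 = 0.00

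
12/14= 6/7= 0.86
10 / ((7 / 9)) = 12.86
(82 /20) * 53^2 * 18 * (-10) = -2073042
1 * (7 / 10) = 7 / 10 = 0.70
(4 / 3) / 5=4 / 15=0.27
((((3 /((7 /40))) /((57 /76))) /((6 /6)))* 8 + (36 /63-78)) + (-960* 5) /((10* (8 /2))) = -102 /7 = -14.57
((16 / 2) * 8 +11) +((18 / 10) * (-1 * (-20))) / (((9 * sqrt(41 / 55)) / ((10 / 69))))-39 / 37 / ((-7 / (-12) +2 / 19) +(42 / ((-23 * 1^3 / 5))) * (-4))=40 * sqrt(2255) / 2829 +541284009 / 7219847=75.64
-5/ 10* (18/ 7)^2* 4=-648/ 49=-13.22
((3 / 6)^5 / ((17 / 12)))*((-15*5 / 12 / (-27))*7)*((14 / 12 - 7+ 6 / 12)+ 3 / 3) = -2275 / 14688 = -0.15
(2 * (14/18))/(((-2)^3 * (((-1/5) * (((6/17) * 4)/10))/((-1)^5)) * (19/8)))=-2975/1026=-2.90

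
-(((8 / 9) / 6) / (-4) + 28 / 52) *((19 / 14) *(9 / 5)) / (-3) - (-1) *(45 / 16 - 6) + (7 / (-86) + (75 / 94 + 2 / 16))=-256585003 / 132415920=-1.94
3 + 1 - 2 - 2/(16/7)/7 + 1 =23/8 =2.88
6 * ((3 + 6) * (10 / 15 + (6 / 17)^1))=936 / 17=55.06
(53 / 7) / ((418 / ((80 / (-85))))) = -424 / 24871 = -0.02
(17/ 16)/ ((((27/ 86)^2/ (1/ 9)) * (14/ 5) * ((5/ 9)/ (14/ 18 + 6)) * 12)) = 1917413/ 4408992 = 0.43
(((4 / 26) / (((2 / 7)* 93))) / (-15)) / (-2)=7 / 36270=0.00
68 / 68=1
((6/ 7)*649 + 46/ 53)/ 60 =51676/ 5565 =9.29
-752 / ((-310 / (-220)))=-16544 / 31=-533.68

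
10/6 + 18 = 59/3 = 19.67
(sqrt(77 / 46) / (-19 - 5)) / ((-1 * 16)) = sqrt(3542) / 17664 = 0.00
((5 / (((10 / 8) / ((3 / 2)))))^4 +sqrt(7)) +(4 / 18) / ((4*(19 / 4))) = sqrt(7) +221618 / 171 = 1298.66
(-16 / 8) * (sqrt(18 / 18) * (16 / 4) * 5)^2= -800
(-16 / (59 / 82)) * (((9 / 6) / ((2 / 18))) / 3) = -5904 / 59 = -100.07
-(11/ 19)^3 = -1331/ 6859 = -0.19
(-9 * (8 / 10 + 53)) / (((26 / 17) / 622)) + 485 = -12768302 / 65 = -196435.42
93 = 93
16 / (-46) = -8 / 23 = -0.35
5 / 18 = 0.28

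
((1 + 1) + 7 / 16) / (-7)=-39 / 112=-0.35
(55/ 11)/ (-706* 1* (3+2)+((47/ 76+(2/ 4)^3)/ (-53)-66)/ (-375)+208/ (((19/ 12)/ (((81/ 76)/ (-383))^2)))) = -799881181545000/ 564687789630251239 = -0.00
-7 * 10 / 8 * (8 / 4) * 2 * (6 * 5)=-1050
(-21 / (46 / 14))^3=-3176523 / 12167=-261.08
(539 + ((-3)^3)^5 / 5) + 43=-14345997 / 5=-2869199.40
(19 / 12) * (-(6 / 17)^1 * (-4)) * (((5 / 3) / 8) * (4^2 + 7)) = 2185 / 204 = 10.71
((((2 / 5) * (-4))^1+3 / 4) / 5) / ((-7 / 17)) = 289 / 700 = 0.41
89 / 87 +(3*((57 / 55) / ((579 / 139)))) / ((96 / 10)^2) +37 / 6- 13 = -274350239 / 47283456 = -5.80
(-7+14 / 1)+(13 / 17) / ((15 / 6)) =621 / 85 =7.31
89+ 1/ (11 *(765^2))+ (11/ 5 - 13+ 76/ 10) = 552335356/ 6437475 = 85.80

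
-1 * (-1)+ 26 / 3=29 / 3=9.67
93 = 93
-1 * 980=-980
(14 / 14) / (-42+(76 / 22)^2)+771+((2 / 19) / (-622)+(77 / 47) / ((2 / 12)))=788882498989 / 1010356274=780.80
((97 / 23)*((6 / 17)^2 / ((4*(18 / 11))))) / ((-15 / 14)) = -7469 / 99705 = -0.07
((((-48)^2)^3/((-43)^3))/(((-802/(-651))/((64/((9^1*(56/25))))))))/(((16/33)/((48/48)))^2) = -53762044723200/31882307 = -1686265.83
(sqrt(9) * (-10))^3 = -27000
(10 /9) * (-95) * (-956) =908200 /9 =100911.11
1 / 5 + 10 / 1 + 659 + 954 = 8116 / 5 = 1623.20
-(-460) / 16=115 / 4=28.75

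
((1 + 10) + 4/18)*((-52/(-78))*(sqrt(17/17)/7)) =202/189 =1.07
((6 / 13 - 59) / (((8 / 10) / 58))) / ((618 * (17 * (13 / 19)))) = -2096555 / 3551028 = -0.59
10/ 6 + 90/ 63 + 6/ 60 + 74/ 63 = 2753/ 630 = 4.37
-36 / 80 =-9 / 20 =-0.45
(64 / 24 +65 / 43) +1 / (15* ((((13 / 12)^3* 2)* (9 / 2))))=5929171 / 1417065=4.18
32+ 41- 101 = -28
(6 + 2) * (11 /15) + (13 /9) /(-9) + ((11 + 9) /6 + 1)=4066 /405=10.04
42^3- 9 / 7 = 518607 / 7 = 74086.71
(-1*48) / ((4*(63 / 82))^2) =-6724 / 1323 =-5.08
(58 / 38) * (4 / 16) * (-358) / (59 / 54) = -140157 / 1121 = -125.03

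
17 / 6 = 2.83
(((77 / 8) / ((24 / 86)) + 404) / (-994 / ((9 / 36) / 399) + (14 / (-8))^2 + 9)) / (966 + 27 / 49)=-2062655 / 7212869354106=-0.00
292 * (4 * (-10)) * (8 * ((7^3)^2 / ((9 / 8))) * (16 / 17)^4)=-5763562240737280 / 751689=-7667482483.76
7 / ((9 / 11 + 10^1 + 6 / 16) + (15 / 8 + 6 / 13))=4004 / 7739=0.52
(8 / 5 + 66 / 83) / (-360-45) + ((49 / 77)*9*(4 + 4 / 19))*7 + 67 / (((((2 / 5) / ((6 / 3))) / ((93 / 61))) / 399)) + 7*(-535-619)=419718938431219 / 2142788175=195875.14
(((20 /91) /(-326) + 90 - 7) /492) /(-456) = -0.00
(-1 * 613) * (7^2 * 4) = -120148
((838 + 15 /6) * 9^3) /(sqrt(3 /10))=408483 * sqrt(30) /2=1118676.77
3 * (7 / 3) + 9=16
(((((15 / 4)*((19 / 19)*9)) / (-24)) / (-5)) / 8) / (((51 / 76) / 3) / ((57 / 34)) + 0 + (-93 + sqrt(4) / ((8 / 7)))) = -9747 / 25261888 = -0.00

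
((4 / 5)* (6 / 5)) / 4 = 0.24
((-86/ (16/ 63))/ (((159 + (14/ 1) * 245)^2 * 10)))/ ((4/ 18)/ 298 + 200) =-3632769/ 276374071449680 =-0.00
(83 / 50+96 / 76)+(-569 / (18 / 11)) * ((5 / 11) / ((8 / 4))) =-76.10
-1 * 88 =-88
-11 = -11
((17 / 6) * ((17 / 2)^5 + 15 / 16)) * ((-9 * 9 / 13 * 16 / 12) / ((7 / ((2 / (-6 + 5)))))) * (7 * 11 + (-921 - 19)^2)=27424626732621 / 104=263698333967.51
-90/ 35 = -18/ 7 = -2.57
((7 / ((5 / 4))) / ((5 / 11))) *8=2464 / 25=98.56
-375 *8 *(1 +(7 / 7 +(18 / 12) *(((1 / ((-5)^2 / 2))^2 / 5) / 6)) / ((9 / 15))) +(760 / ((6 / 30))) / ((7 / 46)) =593944 / 35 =16969.83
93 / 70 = 1.33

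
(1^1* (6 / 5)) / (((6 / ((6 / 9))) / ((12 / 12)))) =2 / 15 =0.13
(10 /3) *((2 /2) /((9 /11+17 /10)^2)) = 121000 /230187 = 0.53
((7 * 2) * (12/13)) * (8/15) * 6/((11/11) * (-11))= -2688/715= -3.76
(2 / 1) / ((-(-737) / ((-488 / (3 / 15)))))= -4880 / 737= -6.62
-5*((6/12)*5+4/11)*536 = -84420/11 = -7674.55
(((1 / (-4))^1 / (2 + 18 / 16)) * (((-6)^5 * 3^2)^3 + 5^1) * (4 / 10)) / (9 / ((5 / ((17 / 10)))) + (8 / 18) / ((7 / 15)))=57584495430991032 / 21065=2733657509185.43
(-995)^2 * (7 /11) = 6930175 /11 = 630015.91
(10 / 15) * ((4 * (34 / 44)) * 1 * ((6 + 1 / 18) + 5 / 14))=27472 / 2079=13.21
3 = 3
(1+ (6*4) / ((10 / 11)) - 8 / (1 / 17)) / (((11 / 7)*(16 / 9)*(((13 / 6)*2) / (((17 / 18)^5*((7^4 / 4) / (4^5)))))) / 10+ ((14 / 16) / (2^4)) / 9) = -14927501229992064 / 378613702032997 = -39.43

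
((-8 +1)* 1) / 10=-7 / 10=-0.70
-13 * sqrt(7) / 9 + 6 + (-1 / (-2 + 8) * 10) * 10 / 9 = 112 / 27 - 13 * sqrt(7) / 9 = 0.33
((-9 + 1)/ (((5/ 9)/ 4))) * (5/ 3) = -96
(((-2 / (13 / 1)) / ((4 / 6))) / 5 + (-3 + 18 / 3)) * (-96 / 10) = -28.36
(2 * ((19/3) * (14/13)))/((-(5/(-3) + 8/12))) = 532/39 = 13.64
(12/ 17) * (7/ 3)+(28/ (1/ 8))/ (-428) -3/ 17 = 1723/ 1819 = 0.95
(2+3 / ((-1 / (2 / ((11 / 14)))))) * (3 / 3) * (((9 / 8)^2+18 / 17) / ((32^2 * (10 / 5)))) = -78399 / 12255232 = -0.01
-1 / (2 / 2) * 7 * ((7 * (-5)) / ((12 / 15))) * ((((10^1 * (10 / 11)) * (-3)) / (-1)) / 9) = 928.03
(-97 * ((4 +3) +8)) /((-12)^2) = -485 /48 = -10.10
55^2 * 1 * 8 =24200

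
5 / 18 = 0.28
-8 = -8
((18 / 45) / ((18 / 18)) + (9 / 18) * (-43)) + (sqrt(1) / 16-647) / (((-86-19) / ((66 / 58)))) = -228803 / 16240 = -14.09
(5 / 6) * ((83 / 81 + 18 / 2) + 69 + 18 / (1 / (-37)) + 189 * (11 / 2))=366545 / 972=377.10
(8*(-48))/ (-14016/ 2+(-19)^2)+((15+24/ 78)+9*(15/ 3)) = 5216240/ 86411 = 60.37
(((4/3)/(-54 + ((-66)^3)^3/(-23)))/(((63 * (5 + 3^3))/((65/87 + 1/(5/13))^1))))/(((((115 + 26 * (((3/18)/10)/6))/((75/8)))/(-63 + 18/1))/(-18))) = 0.00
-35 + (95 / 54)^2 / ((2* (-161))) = -32872345 / 938952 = -35.01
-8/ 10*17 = -68/ 5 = -13.60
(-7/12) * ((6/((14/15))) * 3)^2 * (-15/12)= 30375/112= 271.21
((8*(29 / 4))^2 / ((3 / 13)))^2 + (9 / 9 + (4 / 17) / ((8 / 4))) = 32512293179 / 153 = 212498648.23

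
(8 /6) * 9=12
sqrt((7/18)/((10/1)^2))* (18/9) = sqrt(14)/30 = 0.12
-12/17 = -0.71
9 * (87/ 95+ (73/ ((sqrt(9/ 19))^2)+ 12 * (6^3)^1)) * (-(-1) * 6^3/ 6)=84553488/ 95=890036.72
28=28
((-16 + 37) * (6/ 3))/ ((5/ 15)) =126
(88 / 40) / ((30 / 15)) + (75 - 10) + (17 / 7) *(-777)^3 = -11392365569 / 10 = -1139236556.90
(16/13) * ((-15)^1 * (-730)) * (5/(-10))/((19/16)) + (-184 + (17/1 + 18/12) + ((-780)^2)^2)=182854373755043/494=370150554160.01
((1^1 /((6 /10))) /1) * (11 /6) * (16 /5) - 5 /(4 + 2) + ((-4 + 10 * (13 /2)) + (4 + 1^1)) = 1349 /18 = 74.94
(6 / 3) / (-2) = -1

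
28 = 28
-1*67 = -67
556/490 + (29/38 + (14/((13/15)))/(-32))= 1.39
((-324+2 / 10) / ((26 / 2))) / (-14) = 1619 / 910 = 1.78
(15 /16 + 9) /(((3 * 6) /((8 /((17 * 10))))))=53 /2040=0.03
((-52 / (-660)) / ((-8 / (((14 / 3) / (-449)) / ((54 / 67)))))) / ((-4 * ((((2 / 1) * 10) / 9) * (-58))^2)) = -6097 / 3190040832000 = -0.00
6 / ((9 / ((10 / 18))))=10 / 27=0.37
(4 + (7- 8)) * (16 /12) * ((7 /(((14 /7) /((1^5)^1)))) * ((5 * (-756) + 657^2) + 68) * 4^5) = 6134904832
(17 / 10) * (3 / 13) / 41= 51 / 5330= 0.01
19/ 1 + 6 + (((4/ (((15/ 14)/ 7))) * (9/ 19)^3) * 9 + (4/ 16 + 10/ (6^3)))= 46570693/ 925965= 50.29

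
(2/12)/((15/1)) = 1/90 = 0.01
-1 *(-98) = 98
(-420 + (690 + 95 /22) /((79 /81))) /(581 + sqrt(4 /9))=304389 /606562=0.50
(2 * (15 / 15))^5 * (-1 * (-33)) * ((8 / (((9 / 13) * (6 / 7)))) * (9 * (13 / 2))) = 832832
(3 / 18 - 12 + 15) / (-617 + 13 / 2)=-19 / 3663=-0.01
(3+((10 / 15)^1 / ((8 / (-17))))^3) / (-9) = -271 / 15552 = -0.02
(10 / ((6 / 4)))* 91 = 1820 / 3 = 606.67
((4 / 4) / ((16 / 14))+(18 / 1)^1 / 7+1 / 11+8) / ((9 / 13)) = 30797 / 1848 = 16.67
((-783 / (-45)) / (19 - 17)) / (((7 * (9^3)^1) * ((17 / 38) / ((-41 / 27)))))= -22591 / 3903795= -0.01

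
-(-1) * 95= 95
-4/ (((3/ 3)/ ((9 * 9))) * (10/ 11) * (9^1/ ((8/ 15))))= -528/ 25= -21.12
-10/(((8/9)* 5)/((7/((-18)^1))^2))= -49/144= -0.34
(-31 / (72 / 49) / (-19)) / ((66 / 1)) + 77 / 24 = 291193 / 90288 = 3.23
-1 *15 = -15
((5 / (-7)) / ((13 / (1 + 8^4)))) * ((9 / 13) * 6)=-1106190 / 1183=-935.07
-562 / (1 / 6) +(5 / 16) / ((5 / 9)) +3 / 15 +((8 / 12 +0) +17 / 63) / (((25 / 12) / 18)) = -9416809 / 2800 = -3363.15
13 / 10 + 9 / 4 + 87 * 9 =15731 / 20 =786.55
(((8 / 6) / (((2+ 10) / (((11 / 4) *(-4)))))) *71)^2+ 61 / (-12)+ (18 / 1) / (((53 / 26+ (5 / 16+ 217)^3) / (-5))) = 1332374470684710301 / 177052686474852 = 7525.30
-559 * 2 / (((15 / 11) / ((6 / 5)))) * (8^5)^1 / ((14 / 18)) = -7253655552 / 175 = -41449460.30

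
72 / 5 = 14.40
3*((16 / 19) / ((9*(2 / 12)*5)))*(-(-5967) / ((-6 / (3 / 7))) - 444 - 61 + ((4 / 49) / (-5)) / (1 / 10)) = -292080 / 931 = -313.73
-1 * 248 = -248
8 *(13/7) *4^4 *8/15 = 212992/105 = 2028.50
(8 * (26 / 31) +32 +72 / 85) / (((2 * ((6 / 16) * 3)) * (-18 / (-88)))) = 6114944 / 71145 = 85.95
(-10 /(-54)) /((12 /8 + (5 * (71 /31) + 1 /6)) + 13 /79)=12245 /878301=0.01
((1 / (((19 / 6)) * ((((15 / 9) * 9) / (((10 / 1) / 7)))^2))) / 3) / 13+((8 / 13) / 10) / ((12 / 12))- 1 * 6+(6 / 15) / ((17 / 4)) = -54110902 / 9258795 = -5.84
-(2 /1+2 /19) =-40 /19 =-2.11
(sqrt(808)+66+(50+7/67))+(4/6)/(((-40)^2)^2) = 2 * sqrt(202)+29871360067/257280000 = 144.53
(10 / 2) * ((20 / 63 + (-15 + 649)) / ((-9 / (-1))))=199810 / 567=352.40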